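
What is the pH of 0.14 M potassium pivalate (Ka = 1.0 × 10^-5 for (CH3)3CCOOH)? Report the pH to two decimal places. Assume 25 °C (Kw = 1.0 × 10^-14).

pH = 9.07

(CH3)3CCOO- is the conjugate base of the weak acid (CH3)3CCOOH.
Kb = Kw/Ka = 1.0×10^-14 / 1.0 × 10^-5 = 1.00 × 10^-9
From the ICE table, Kb = [OH-]²/(0.14 − [OH-]) = 1.00 × 10^-9.
Neglecting [OH-] in the denominator: [OH-] = √(1.00 × 10^-9 × 0.14) = 1.18 × 10^-5 M
([OH-]/C₀ = 0.0085% < 5%, so the approximation holds.)
pOH = −log(1.18 × 10^-5) = 4.93; pH = 14.00 − 4.93 = 9.07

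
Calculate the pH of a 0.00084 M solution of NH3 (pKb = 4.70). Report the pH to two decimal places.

pH = 10.08

NH3 + H2O ⇌ NH4+ + OH-
Kb = 10^(−4.70) = 2.00 × 10^-5
From the ICE table, Kb = x²/(0.00084 − x) = 2.00 × 10^-5.
Here C₀/Kb ≈ 42, so the small-x approximation fails. Use the quadratic:
x = [−2e-05 + √(2e-05² + 6.72e-08)]/2 = 1.20 × 10^-4 M
pOH = 3.92, so pH = 14.00 − pOH = 10.08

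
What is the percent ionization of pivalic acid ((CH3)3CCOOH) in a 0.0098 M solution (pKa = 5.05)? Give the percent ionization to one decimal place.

3.0%

(CH3)3CCOOH ⇌ (CH3)3CCOO- + H+; let x = [H+] at equilibrium.
Ka = 10^(−5.05) = 8.91 × 10^-6
x ≈ √(Ka·C₀) = √(8.91 × 10^-6 × 0.0098) = 2.95 × 10^-4 M
% ionization = x/C₀ × 100% = 2.95 × 10^-4/0.0098 × 100% = 3.0%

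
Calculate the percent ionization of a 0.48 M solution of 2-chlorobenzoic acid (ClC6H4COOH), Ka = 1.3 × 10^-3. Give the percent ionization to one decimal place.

ClC6H4COOH ⇌ ClC6H4COO- + H+; let x = [H+] at equilibrium.
Solve x² + 0.0013x − 0.000624 = 0 → x = 2.43 × 10^-2 M
Fraction ionized = 2.43 × 10^-2 / 0.48 = 0.0506 → 5.1%

5.1%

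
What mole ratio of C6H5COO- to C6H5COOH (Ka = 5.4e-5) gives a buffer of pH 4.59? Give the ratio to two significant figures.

ratio = 2.1

pKa = -log(5.4 × 10^-5) = 4.268
pH = pKa + log(r) ⇒ log(r) = 4.59 − 4.268 = +0.322
r = [C6H5COO-]/[C6H5COOH] = 10^(+0.322) = 2.1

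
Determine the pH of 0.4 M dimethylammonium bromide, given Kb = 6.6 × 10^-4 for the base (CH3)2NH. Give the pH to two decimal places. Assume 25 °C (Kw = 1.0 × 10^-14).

(CH3)2NH2+ is the conjugate acid of the weak base (CH3)2NH.
Ka = Kw/Kb = 1.0×10^-14 / 6.6 × 10^-4 = 1.52 × 10^-11
From the ICE table, Ka = [H+]²/(0.4 − [H+]) = 1.52 × 10^-11.
Neglecting [H+] in the denominator: [H+] = √(1.52 × 10^-11 × 0.4) = 2.47 × 10^-6 M
pH = −log(2.47 × 10^-6) = 5.61

pH = 5.61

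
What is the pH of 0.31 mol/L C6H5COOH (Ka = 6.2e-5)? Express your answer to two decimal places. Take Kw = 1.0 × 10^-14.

pH = 2.36

C6H5COOH ⇌ C6H5COO- + H+
Ka = [H+]²/(0.31 − [H+]) = 6.2 × 10^-5
Since Ka ≪ C₀, [H+] ≈ √(Ka·C₀) = 4.38 × 10^-3 M.
pH = −log[H+] = −log(4.38 × 10^-3) = 2.36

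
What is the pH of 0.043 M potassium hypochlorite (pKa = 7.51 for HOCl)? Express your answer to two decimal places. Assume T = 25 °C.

pH = 10.07

OCl- is the conjugate base of the weak acid HOCl.
Ka = 10^(−7.51) = 3.09 × 10^-8
Kb = Kw/Ka = 1.0×10^-14 / 3.09 × 10^-8 = 3.24 × 10^-7
From the ICE table, Kb = x²/(0.043 − x) = 3.24 × 10^-7.
Neglecting x in the denominator: x = √(3.24 × 10^-7 × 0.043) = 1.18 × 10^-4 M
Check: 0.27% ionized — well under 5%, approximation valid.
pOH = 3.93, so pH = 14.00 − pOH = 10.07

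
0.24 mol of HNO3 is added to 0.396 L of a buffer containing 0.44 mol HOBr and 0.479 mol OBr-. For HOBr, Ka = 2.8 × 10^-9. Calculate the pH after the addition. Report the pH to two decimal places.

Added H+ converts OBr- to HOBr: HOBr → 0.68 mol, OBr- → 0.239 mol.
pKa = −log(2.8 × 10^-9) = 8.553
pH = pKa + log([A⁻]/[HA]) = 8.553 + log(0.239/0.68) = 8.553 -0.454

pH = 8.10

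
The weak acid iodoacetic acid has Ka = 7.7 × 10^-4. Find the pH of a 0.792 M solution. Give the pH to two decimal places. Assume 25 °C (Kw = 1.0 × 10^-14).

pH = 1.61

ICH2COOH ⇌ ICH2COO- + H+
Ka = x²/(0.792 − x) = 7.7 × 10^-4
Neglecting x in the denominator: x = √(7.7 × 10^-4 × 0.792) = 2.47 × 10^-2 M
Check: 3.1% ionized — well under 5%, approximation valid.
pH = −log[H+] = −log(2.47 × 10^-2) = 1.61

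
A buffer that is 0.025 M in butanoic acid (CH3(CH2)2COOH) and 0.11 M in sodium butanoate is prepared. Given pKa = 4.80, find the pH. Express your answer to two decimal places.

pH = 5.44

pH = pKa + log([A⁻]/[HA]) = 4.80 + log(0.11/0.025)
pH = 4.80 + (+0.643) = 5.44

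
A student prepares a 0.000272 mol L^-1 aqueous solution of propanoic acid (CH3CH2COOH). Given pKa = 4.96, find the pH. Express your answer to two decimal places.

pH = 4.31

CH3CH2COOH ⇌ CH3CH2COO- + H+
Ka = 10^(−4.96) = 1.10 × 10^-5
From the ICE table, Ka = [H+]²/(0.000272 − [H+]) = 1.10 × 10^-5.
Here C₀/Ka ≈ 24.7, so the small-[H+] approximation fails. Use the quadratic:
[H+] = [−1.1e-05 + √(1.1e-05² + 1.2e-08)]/2 = 4.95 × 10^-5 M
pH = −log(4.95 × 10^-5) = 4.31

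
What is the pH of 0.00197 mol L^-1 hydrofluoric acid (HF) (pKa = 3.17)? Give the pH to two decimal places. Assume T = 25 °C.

HF ⇌ F- + H+
Ka = 10^(−3.17) = 6.76 × 10^-4
From the ICE table, Ka = [H+]²/(0.00197 − [H+]) = 6.76 × 10^-4.
Here C₀/Ka ≈ 2.91, so the small-[H+] approximation fails. Use the quadratic:
[H+] = [−0.000676 + √(0.000676² + 5.33e-06)]/2 = 8.64 × 10^-4 M
pH = −log(8.64 × 10^-4) = 3.06

pH = 3.06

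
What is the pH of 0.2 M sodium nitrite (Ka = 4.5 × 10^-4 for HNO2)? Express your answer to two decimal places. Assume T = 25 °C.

NO2- is the conjugate base of the weak acid HNO2.
Kb = Kw/Ka = 1.0×10^-14 / 4.5 × 10^-4 = 2.22 × 10^-11
Kb = [OH-]²/(0.2 − [OH-]) = 2.22 × 10^-11
Assume [OH-] ≪ 0.2: [OH-] ≈ √(2.22 × 10^-11 × 0.2) = 2.11 × 10^-6 M
([OH-]/C₀ = 0.0011% < 5%, so the approximation holds.)
pOH = 5.68, so pH = 14.00 − pOH = 8.32

pH = 8.32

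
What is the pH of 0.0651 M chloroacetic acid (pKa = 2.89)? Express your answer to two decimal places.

ClCH2COOH ⇌ ClCH2COO- + H+
Ka = 10^(−2.89) = 1.29 × 10^-3
Let x = [H+] at equilibrium. Ka = x²/(0.0651 − x).
x is not negligible relative to C₀; solve x² + 0.00129·x − 8.4e-05 = 0.
x = [−0.00129 + √(0.00129² + 0.000336)]/2 = 8.54 × 10^-3 M
pH = −log[H+] = −log(8.54 × 10^-3) = 2.07

pH = 2.07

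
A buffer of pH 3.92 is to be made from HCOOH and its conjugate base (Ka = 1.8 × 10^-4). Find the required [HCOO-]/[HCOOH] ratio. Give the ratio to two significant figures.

pKa = -log(1.8 × 10^-4) = 3.745
pH = pKa + log(r) ⇒ log(r) = 3.92 − 3.745 = +0.175
r = [HCOO-]/[HCOOH] = 10^(+0.175) = 1.5

ratio = 1.5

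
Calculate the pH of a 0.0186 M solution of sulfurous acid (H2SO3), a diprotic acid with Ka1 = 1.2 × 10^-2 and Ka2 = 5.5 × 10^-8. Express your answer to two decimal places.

Since Ka1 ≫ Ka2, the first ionization dominates [H+].
Ka1 = x²/(0.0186 − x) = 1.2 × 10^-2
Solving the quadratic: x = (−Ka1 + √(Ka1² + 4·Ka1·C₀))/2 = 1.01 × 10^-2 M
pH = −log(1.01 × 10^-2) = 2.00

pH = 2.00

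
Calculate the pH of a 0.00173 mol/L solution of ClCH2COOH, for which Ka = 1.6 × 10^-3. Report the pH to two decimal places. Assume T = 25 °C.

pH = 2.98

ClCH2COOH ⇌ ClCH2COO- + H+
From the ICE table, Ka = [H+]²/(0.00173 − [H+]) = 1.6 × 10^-3.
The 5% rule fails; solving [H+]² + Ka·[H+] − Ka·C₀ = 0 exactly:
[H+] = [−0.0016 + √(0.0016² + 1.11e-05)]/2 = 1.05 × 10^-3 M
pH = −log[H+] = −log(1.05 × 10^-3) = 2.98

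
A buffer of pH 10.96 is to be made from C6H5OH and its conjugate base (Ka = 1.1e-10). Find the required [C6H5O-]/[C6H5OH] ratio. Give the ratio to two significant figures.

ratio = 10

pKa = -log(1.1 × 10^-10) = 9.959
pH = pKa + log(r) ⇒ log(r) = 10.96 − 9.959 = +1.001
r = [C6H5O-]/[C6H5OH] = 10^(+1.001) = 10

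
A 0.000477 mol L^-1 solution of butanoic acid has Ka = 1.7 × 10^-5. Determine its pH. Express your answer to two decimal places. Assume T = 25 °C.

CH3(CH2)2COOH ⇌ CH3(CH2)2COO- + H+
From the ICE table, Ka = x²/(0.000477 − x) = 1.7 × 10^-5.
x is not negligible relative to C₀; solve x² + 1.7e-05·x − 8.11e-09 = 0.
x = (−Ka + √(Ka² + 4·Ka·C₀))/2 = 8.20 × 10^-5 M
pH = −log(8.20 × 10^-5) = 4.09

pH = 4.09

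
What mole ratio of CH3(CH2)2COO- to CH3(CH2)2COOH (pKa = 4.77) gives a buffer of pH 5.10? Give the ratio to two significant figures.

pH = pKa + log(r) ⇒ log(r) = 5.10 − 4.77 = +0.33
r = [CH3(CH2)2COO-]/[CH3(CH2)2COOH] = 10^(+0.33) = 2.14

ratio = 2.1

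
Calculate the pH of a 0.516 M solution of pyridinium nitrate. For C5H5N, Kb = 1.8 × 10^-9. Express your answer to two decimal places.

C5H5NH+ is the conjugate acid of the weak base C5H5N.
Ka = Kw/Kb = 1.0×10^-14 / 1.8 × 10^-9 = 5.56 × 10^-6
From the ICE table, Ka = [H+]²/(0.516 − [H+]) = 5.56 × 10^-6.
Since Ka ≪ C₀, [H+] ≈ √(Ka·C₀) = 1.69 × 10^-3 M.
pH = −log(1.69 × 10^-3) = 2.77

pH = 2.77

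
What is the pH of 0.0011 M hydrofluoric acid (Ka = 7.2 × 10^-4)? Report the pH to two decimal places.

HF ⇌ F- + H+
Let x = [H+] at equilibrium. Ka = x²/(0.0011 − x).
x is not negligible relative to C₀; solve x² + 0.00072·x − 7.92e-07 = 0.
x = [−0.00072 + √(0.00072² + 3.17e-06)]/2 = 6.00 × 10^-4 M
pH = −log(6.00 × 10^-4) = 3.22

pH = 3.22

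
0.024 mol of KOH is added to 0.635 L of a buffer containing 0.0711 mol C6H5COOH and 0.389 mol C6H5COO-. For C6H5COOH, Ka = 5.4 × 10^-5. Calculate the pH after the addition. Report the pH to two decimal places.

OH- converts C6H5COOH to C6H5COO-: C6H5COOH → 0.0471 mol, C6H5COO- → 0.413 mol.
pKa = −log(5.4 × 10^-5) = 4.268
Henderson–Hasselbalch with mole ratio 0.413/0.0471: pH = 4.268 + (+0.943)

pH = 5.21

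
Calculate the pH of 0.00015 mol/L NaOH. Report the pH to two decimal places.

NaOH is a strong base; [OH-] = 0.00015 M.
pOH = -log(0.00015) = 3.82
pH = 14.00 - 3.82 = 10.18

pH = 10.18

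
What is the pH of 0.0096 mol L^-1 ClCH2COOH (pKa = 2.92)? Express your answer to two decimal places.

pH = 2.55

ClCH2COOH ⇌ ClCH2COO- + H+
Ka = 10^(−2.92) = 1.20 × 10^-3
Ka = [H+]²/(0.0096 − [H+]) = 1.20 × 10^-3
[H+] is not negligible relative to C₀; solve [H+]² + 0.0012·[H+] − 1.15e-05 = 0.
[H+] = (−Ka + √(Ka² + 4·Ka·C₀))/2 = 2.85 × 10^-3 M
pH = −log[H+] = −log(2.85 × 10^-3) = 2.55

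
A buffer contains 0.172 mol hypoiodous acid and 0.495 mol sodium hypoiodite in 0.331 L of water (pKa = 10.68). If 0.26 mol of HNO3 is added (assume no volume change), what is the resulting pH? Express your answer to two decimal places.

After neutralization: n(HOI) = 0.432 mol, n(OI-) = 0.235 mol.
pH = pKa + log(n_OI-/n_HOI) = 10.68 + log(0.235/0.432) = 10.68 + (-0.264)

pH = 10.42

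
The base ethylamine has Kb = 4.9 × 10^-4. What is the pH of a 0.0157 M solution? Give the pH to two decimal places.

pH = 11.40

C2H5NH2 + H2O ⇌ C2H5NH3+ + OH-
From the ICE table, Kb = x²/(0.0157 − x) = 4.9 × 10^-4.
x is not negligible relative to C₀; solve x² + 0.00049·x − 7.69e-06 = 0.
x = (−Kb + √(Kb² + 4·Kb·C₀))/2 = 2.54 × 10^-3 M
pOH = −log(2.54 × 10^-3) = 2.60; pH = 14.00 − 2.60 = 11.40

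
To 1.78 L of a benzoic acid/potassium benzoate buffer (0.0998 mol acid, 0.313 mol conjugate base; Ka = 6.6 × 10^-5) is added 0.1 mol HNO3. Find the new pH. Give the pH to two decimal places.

pH = 4.21

Added H+ converts C6H5COO- to C6H5COOH: C6H5COOH → 0.2 mol, C6H5COO- → 0.213 mol.
pKa = −log(6.6 × 10^-5) = 4.180
pH = pKa + log([A⁻]/[HA]) = 4.180 + log(0.213/0.2) = 4.180 +0.027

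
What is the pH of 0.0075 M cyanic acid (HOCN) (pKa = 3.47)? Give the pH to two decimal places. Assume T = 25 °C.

pH = 2.84

HOCN ⇌ OCN- + H+
Ka = 10^(−3.47) = 3.39 × 10^-4
Ka = x²/(0.0075 − x) = 3.39 × 10^-4
The 5% rule fails; solving x² + Ka·x − Ka·C₀ = 0 exactly:
x = (−Ka + √(Ka² + 4·Ka·C₀))/2 = 1.43 × 10^-3 M
pH = −log(1.43 × 10^-3) = 2.84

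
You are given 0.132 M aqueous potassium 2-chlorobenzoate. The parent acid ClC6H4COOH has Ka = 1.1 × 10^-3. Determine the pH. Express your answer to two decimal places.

ClC6H4COO- is the conjugate base of the weak acid ClC6H4COOH.
Kb = Kw/Ka = 1.0×10^-14 / 1.1 × 10^-3 = 9.09 × 10^-12
Let x = [OH-] at equilibrium. Kb = x²/(0.132 − x).
Since Kb ≪ C₀, x ≈ √(Kb·C₀) = 1.10 × 10^-6 M.
pOH = −log(1.10 × 10^-6) = 5.96; pH = 14.00 − 5.96 = 8.04

pH = 8.04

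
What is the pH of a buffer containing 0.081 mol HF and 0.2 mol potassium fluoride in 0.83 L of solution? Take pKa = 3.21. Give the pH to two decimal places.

pH = 3.60

Using pH = pKa + log([base]/[acid]) with [base]/[acid] = 0.2/0.081:
pH = 3.21 + (+0.393) = 3.60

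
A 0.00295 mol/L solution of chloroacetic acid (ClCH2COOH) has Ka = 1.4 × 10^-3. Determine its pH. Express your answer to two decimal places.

ClCH2COOH ⇌ ClCH2COO- + H+
Ka = x²/(0.00295 − x) = 1.4 × 10^-3
Here C₀/Ka ≈ 2.11, so the small-x approximation fails. Use the quadratic:
x = (−Ka + √(Ka² + 4·Ka·C₀))/2 = 1.45 × 10^-3 M
pH = −log(1.45 × 10^-3) = 2.84

pH = 2.84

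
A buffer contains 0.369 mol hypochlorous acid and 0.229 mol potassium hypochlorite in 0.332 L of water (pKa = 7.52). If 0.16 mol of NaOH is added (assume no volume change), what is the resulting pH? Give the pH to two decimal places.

OH- converts HOCl to OCl-: HOCl → 0.209 mol, OCl- → 0.389 mol.
pH = pKa + log(n_OCl-/n_HOCl) = 7.52 + log(0.389/0.209) = 7.52 + (+0.270)

pH = 7.79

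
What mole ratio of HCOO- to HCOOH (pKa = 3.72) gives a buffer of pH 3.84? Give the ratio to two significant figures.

pH = pKa + log(r) ⇒ log(r) = 3.84 − 3.72 = +0.12
r = [HCOO-]/[HCOOH] = 10^(+0.12) = 1.32

ratio = 1.3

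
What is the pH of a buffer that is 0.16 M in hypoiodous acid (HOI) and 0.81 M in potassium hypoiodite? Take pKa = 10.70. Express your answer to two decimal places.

pH = pKa + log([A⁻]/[HA]) = 10.70 + log(0.81/0.16)
pH = 10.70 + (+0.704) = 11.40

pH = 11.40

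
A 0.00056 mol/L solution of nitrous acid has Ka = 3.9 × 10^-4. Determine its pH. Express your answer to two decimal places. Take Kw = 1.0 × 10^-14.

pH = 3.51

HNO2 ⇌ NO2- + H+
Ka = [H+]²/(0.00056 − [H+]) = 3.9 × 10^-4
The 5% rule fails; solving [H+]² + Ka·[H+] − Ka·C₀ = 0 exactly:
[H+] = (−Ka + √(Ka² + 4·Ka·C₀))/2 = 3.11 × 10^-4 M
pH = −log[H+] = −log(3.11 × 10^-4) = 3.51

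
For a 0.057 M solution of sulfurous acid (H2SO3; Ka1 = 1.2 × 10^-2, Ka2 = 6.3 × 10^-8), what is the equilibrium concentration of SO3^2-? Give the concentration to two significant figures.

6.3 × 10^-8 M

First ionization gives [H+] ≈ [HSO3-] = 2.08 × 10^-2 M.
Second step: Ka2 = [H+][SO3^2-]/[HSO3-] ≈ [SO3^2-] (since [H+] ≈ [HSO3-]).
So [SO3^2-] ≈ Ka2.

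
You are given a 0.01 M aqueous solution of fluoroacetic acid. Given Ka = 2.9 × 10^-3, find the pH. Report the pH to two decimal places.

FCH2COOH ⇌ FCH2COO- + H+
From the ICE table, Ka = x²/(0.01 − x) = 2.9 × 10^-3.
Here C₀/Ka ≈ 3.45, so the small-x approximation fails. Use the quadratic:
x = [−0.0029 + √(0.0029² + 0.000116)]/2 = 4.13 × 10^-3 M
pH = −log[H+] = −log(4.13 × 10^-3) = 2.38

pH = 2.38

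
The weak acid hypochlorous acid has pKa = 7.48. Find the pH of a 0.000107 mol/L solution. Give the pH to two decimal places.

HOCl ⇌ OCl- + H+
Ka = 10^(−7.48) = 3.31 × 10^-8
Let x = [H+] at equilibrium. Ka = x²/(0.000107 − x).
Assume x ≪ 0.000107: x ≈ √(3.31 × 10^-8 × 0.000107) = 1.88 × 10^-6 M
Check: 1.8% ionized — well under 5%, approximation valid.
pH = −log[H+] = −log(1.88 × 10^-6) = 5.73

pH = 5.73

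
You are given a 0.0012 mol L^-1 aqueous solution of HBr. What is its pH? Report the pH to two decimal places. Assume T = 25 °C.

pH = 2.92

HBr is a strong acid and dissociates completely, so [H+] = 0.0012 M.
pH = -log(0.0012) = 2.92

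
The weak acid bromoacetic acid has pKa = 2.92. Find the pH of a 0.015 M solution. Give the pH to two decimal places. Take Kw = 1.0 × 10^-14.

pH = 2.43

BrCH2COOH ⇌ BrCH2COO- + H+
Ka = 10^(−2.92) = 1.20 × 10^-3
From the ICE table, Ka = [H+]²/(0.015 − [H+]) = 1.20 × 10^-3.
Here C₀/Ka ≈ 12.5, so the small-[H+] approximation fails. Use the quadratic:
[H+] = (−Ka + √(Ka² + 4·Ka·C₀))/2 = 3.68 × 10^-3 M
pH = −log[H+] = −log(3.68 × 10^-3) = 2.43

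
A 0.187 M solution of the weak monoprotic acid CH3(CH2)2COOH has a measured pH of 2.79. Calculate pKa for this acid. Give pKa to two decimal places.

pKa = 4.85

[H+] = 10^(-2.79) = 1.62 × 10^-3 M
At equilibrium [HA] = 0.187 − 1.62 × 10^-3 = 1.85 × 10^-1 M
Ka = [H+][A-]/[HA] = (1.62 × 10^-3)² / 1.85 × 10^-1 = 1.42 × 10^-5
pKa = -log(1.42 × 10^-5) = 4.85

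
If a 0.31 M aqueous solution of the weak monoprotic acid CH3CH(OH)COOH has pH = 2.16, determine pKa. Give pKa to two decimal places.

[H+] = 10^(-2.16) = 6.92 × 10^-3 M
At equilibrium [HA] = 0.31 − 6.92 × 10^-3 = 3.03 × 10^-1 M
Ka = [H+][A-]/[HA] = (6.92 × 10^-3)² / 3.03 × 10^-1 = 1.58 × 10^-4
pKa = -log(1.58 × 10^-4) = 3.80

pKa = 3.80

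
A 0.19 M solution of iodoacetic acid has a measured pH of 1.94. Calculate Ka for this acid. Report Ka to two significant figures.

[H+] = 10^(-1.94) = 1.15 × 10^-2 M
At equilibrium [HA] = 0.19 − 1.15 × 10^-2 = 1.78 × 10^-1 M
Ka = [H+][A-]/[HA] = (1.15 × 10^-2)² / 1.78 × 10^-1 = 7.4 × 10^-4

Ka = 7.4 × 10^-4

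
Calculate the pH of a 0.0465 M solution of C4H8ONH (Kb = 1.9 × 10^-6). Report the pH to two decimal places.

pH = 10.47

C4H8ONH + H2O ⇌ C4H8ONH2+ + OH-
Kb = [OH-]²/(0.0465 − [OH-]) = 1.9 × 10^-6
Neglecting [OH-] in the denominator: [OH-] = √(1.9 × 10^-6 × 0.0465) = 2.97 × 10^-4 M
Check: 0.64% ionized — well under 5%, approximation valid.
pOH = −log(2.97 × 10^-4) = 3.53; pH = 14.00 − 3.53 = 10.47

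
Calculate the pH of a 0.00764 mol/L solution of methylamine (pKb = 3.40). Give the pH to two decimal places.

pH = 11.19

CH3NH2 + H2O ⇌ CH3NH3+ + OH-
Kb = 10^(−3.40) = 3.98 × 10^-4
Let x = [OH-] at equilibrium. Kb = x²/(0.00764 − x).
The 5% rule fails; solving x² + Kb·x − Kb·C₀ = 0 exactly:
x = (−Kb + √(Kb² + 4·Kb·C₀))/2 = 1.56 × 10^-3 M
pOH = 2.81, so pH = 14.00 − pOH = 11.19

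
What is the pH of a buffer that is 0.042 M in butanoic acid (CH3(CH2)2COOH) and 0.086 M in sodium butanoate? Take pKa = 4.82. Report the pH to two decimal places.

pH = pKa + log([A⁻]/[HA]) = 4.82 + log(0.086/0.042)
pH = 4.82 + (+0.311) = 5.13

pH = 5.13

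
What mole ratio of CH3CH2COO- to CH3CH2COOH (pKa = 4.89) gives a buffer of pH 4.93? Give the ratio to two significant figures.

pH = pKa + log(r) ⇒ log(r) = 4.93 − 4.89 = +0.04
r = [CH3CH2COO-]/[CH3CH2COOH] = 10^(+0.04) = 1.1

ratio = 1.1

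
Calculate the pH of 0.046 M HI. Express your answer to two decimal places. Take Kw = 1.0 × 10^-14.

pH = 1.34

HI is a strong acid and dissociates completely, so [H+] = 0.046 M.
pH = -log(0.046) = 1.34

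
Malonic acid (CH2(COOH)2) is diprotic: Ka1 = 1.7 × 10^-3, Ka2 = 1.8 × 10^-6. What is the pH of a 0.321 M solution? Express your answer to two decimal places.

Ka1 ≫ Ka2, so treat the first dissociation as the only significant source of H+.
Ka1 = x²/(0.321 − x) = 1.7 × 10^-3
Solving the quadratic: x = (−Ka1 + √(Ka1² + 4·Ka1·C₀))/2 = 2.25 × 10^-2 M
pH = −log(2.25 × 10^-2) = 1.65

pH = 1.65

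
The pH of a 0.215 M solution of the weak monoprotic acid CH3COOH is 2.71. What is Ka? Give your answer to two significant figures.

Ka = 1.8 × 10^-5

[H+] = 10^(-2.71) = 1.95 × 10^-3 M
At equilibrium [HA] = 0.215 − 1.95 × 10^-3 = 2.13 × 10^-1 M
Ka = [H+][A-]/[HA] = (1.95 × 10^-3)² / 2.13 × 10^-1 = 1.8 × 10^-5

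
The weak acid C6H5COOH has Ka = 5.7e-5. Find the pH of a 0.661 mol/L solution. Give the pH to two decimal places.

pH = 2.21

C6H5COOH ⇌ C6H5COO- + H+
Ka = [H+]²/(0.661 − [H+]) = 5.7 × 10^-5
Assume [H+] ≪ 0.661: [H+] ≈ √(5.7 × 10^-5 × 0.661) = 6.14 × 10^-3 M
([H+]/C₀ = 0.93% < 5%, so the approximation holds.)
pH = −log(6.14 × 10^-3) = 2.21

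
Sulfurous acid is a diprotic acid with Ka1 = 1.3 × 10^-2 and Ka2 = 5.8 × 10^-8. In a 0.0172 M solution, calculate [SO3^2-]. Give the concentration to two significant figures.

First ionization gives [H+] ≈ [HSO3-] = 9.80 × 10^-3 M.
Second step: Ka2 = [H+][SO3^2-]/[HSO3-] ≈ [SO3^2-] (since [H+] ≈ [HSO3-]).
So [SO3^2-] ≈ Ka2.

5.8 × 10^-8 M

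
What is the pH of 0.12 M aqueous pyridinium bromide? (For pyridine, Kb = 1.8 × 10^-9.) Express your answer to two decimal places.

pH = 3.09

C5H5NH+ is the conjugate acid of the weak base C5H5N.
Ka = Kw/Kb = 1.0×10^-14 / 1.8 × 10^-9 = 5.56 × 10^-6
Ka = [H+]²/(0.12 − [H+]) = 5.56 × 10^-6
Neglecting [H+] in the denominator: [H+] = √(5.56 × 10^-6 × 0.12) = 8.17 × 10^-4 M
([H+]/C₀ = 0.68% < 5%, so the approximation holds.)
pH = −log[H+] = −log(8.17 × 10^-4) = 3.09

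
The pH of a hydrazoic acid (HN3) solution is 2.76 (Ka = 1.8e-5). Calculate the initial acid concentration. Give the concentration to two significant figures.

C₀ = 1.7 × 10^-1 M

[H+] = 10^(-2.76) = 1.74 × 10^-3 M = x
Ka = x²/(C₀ − x) ⇒ C₀ = x + x²/Ka
C₀ = 1.74 × 10^-3 + (1.74 × 10^-3)²/(1.8 × 10^-5) = 1.70 × 10^-1 M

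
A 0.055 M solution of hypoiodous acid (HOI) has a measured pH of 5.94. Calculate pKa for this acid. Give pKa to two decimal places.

[H+] = 10^(-5.94) = 1.15 × 10^-6 M
At equilibrium [HA] = 0.055 − 1.15 × 10^-6 = 5.50 × 10^-2 M
Ka = [H+][A-]/[HA] = (1.15 × 10^-6)² / 5.50 × 10^-2 = 2.40 × 10^-11
pKa = -log(2.40 × 10^-11) = 10.62

pKa = 10.62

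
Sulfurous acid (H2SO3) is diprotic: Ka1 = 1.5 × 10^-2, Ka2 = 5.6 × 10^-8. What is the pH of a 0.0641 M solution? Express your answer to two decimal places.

Ka1 ≫ Ka2, so treat the first dissociation as the only significant source of H+.
Ka1 = x²/(0.0641 − x) = 1.5 × 10^-2
Solving the quadratic: x = (−Ka1 + √(Ka1² + 4·Ka1·C₀))/2 = 2.44 × 10^-2 M
pH = −log(2.44 × 10^-2) = 1.61

pH = 1.61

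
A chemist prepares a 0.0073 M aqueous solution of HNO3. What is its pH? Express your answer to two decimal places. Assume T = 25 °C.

pH = 2.14

HNO3 is a strong acid and dissociates completely, so [H+] = 0.0073 M.
pH = -log(0.0073) = 2.14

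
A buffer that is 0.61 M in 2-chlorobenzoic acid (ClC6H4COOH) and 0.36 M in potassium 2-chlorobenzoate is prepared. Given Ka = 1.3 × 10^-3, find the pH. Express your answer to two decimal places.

pKa = −log(1.3 × 10^-3) = 2.886
Using pH = pKa + log([base]/[acid]) with [base]/[acid] = 0.36/0.61:
pH = 2.886 + (-0.229) = 2.66

pH = 2.66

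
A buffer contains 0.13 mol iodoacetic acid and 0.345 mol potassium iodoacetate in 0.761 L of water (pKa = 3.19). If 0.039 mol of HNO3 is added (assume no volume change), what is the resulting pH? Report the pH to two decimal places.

pH = 3.45

Added H+ converts ICH2COO- to ICH2COOH: ICH2COOH → 0.169 mol, ICH2COO- → 0.306 mol.
Henderson–Hasselbalch with mole ratio 0.306/0.169: pH = 3.19 + (+0.258)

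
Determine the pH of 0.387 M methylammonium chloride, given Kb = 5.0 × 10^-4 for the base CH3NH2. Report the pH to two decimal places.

CH3NH3+ is the conjugate acid of the weak base CH3NH2.
Ka = Kw/Kb = 1.0×10^-14 / 5.0 × 10^-4 = 2.00 × 10^-11
From the ICE table, Ka = x²/(0.387 − x) = 2.00 × 10^-11.
Since Ka ≪ C₀, x ≈ √(Ka·C₀) = 2.78 × 10^-6 M.
Check: 0.00072% ionized — well under 5%, approximation valid.
pH = −log(2.78 × 10^-6) = 5.56

pH = 5.56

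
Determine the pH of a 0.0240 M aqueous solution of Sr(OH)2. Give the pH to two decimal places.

pH = 12.68

Sr(OH)2 is a strong base (each formula unit releases 2 OH-); [OH-] = 0.048 M.
pOH = -log(0.048) = 1.32
pH = 14.00 - 1.32 = 12.68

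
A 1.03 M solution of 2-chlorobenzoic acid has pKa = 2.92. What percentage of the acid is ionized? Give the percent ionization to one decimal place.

ClC6H4COOH ⇌ ClC6H4COO- + H+; let x = [H+] at equilibrium.
Ka = 10^(−2.92) = 1.20 × 10^-3
x ≈ √(Ka·C₀) = √(1.20 × 10^-3 × 1.03) = 3.52 × 10^-2 M
% ionization = x/C₀ × 100% = 3.52 × 10^-2/1.03 × 100% = 3.4%

3.4%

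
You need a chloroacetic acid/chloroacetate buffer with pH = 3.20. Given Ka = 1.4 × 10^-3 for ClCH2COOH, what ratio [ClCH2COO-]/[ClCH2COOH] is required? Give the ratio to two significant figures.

pKa = -log(1.4 × 10^-3) = 2.854
pH = pKa + log(r) ⇒ log(r) = 3.20 − 2.854 = +0.346
r = [ClCH2COO-]/[ClCH2COOH] = 10^(+0.346) = 2.22

ratio = 2.2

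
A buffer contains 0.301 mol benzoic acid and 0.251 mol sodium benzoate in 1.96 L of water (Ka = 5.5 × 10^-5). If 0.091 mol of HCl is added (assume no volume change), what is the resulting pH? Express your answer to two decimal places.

Added H+ converts C6H5COO- to C6H5COOH: C6H5COOH → 0.392 mol, C6H5COO- → 0.16 mol.
pKa = −log(5.5 × 10^-5) = 4.260
pH = pKa + log(n_C6H5COO-/n_C6H5COOH) = 4.260 + log(0.16/0.392) = 4.260 + (-0.389)

pH = 3.87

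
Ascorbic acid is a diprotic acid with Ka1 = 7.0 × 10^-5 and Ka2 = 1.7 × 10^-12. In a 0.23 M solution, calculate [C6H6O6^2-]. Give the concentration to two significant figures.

1.7 × 10^-12 M

First ionization gives [H+] ≈ [HC6H6O6-] = 4.01 × 10^-3 M.
Second step: Ka2 = [H+][C6H6O6^2-]/[HC6H6O6-] ≈ [C6H6O6^2-] (since [H+] ≈ [HC6H6O6-]).
So [C6H6O6^2-] ≈ Ka2.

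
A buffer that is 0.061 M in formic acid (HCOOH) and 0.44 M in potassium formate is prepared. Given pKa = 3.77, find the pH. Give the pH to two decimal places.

Henderson–Hasselbalch: pH = pKa + log([HCOO-]/[HCOOH]) = 3.77 + log(0.44/0.061)
pH = 3.77 + (+0.858) = 4.63

pH = 4.63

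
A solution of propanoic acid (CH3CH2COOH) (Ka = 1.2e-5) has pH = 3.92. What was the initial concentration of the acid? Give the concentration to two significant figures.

C₀ = 1.3 × 10^-3 M

[H+] = 10^(-3.92) = 1.20 × 10^-4 M = x
Ka = x²/(C₀ − x) ⇒ C₀ = x + x²/Ka
C₀ = 1.20 × 10^-4 + (1.20 × 10^-4)²/(1.2 × 10^-5) = 1.32 × 10^-3 M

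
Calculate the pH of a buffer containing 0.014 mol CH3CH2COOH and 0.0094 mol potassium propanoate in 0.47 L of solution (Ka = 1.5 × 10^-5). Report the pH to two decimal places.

pKa = −log(1.5 × 10^-5) = 4.824
Using pH = pKa + log([base]/[acid]) with [base]/[acid] = 0.0094/0.014:
pH = 4.824 + (-0.173) = 4.65

pH = 4.65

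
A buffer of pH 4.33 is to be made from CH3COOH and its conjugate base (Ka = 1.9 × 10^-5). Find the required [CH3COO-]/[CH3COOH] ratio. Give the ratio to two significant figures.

pKa = -log(1.9 × 10^-5) = 4.721
pH = pKa + log(r) ⇒ log(r) = 4.33 − 4.721 = -0.391
r = [CH3COO-]/[CH3COOH] = 10^(-0.391) = 0.406

ratio = 0.41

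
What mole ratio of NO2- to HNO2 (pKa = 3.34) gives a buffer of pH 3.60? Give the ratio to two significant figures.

ratio = 1.8

pH = pKa + log(r) ⇒ log(r) = 3.60 − 3.34 = +0.26
r = [NO2-]/[HNO2] = 10^(+0.26) = 1.82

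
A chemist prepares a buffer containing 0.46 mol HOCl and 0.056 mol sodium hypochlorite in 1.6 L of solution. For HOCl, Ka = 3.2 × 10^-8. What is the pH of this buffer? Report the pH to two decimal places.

pH = 6.58

pKa = −log(3.2 × 10^-8) = 7.495
Henderson–Hasselbalch: pH = pKa + log([OCl-]/[HOCl]) = 7.495 + log(0.056/0.46)
pH = 7.495 + (-0.915) = 6.58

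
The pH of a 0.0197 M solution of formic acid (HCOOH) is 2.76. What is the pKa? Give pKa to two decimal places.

pKa = 3.77

[H+] = 10^(-2.76) = 1.74 × 10^-3 M
At equilibrium [HA] = 0.0197 − 1.74 × 10^-3 = 1.80 × 10^-2 M
Ka = [H+][A-]/[HA] = (1.74 × 10^-3)² / 1.80 × 10^-2 = 1.68 × 10^-4
pKa = -log(1.68 × 10^-4) = 3.77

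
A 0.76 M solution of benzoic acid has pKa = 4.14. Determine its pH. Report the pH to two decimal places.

pH = 2.13

C6H5COOH ⇌ C6H5COO- + H+
Ka = 10^(−4.14) = 7.24 × 10^-5
From the ICE table, Ka = x²/(0.76 − x) = 7.24 × 10^-5.
Since Ka ≪ C₀, x ≈ √(Ka·C₀) = 7.42 × 10^-3 M.
Check: 0.98% ionized — well under 5%, approximation valid.
pH = −log(7.42 × 10^-3) = 2.13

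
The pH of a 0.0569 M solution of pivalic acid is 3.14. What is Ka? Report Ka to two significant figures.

[H+] = 10^(-3.14) = 7.24 × 10^-4 M
At equilibrium [HA] = 0.0569 − 7.24 × 10^-4 = 5.62 × 10^-2 M
Ka = [H+][A-]/[HA] = (7.24 × 10^-4)² / 5.62 × 10^-2 = 9.3 × 10^-6

Ka = 9.3 × 10^-6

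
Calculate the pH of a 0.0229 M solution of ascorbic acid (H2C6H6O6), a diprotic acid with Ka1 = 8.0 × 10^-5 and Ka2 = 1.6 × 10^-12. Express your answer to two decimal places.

pH = 2.88

Since Ka1 ≫ Ka2, the first ionization dominates [H+].
Ka1 = x²/(0.0229 − x) = 8.0 × 10^-5
Solving the quadratic: x = (−Ka1 + √(Ka1² + 4·Ka1·C₀))/2 = 1.31 × 10^-3 M
pH = −log(1.31 × 10^-3) = 2.88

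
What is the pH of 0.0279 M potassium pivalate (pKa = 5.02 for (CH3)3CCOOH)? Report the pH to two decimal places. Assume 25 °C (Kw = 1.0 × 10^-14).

(CH3)3CCOO- is the conjugate base of the weak acid (CH3)3CCOOH.
Ka = 10^(−5.02) = 9.55 × 10^-6
Kb = Kw/Ka = 1.0×10^-14 / 9.55 × 10^-6 = 1.05 × 10^-9
From the ICE table, Kb = [OH-]²/(0.0279 − [OH-]) = 1.05 × 10^-9.
Assume [OH-] ≪ 0.0279: [OH-] ≈ √(1.05 × 10^-9 × 0.0279) = 5.41 × 10^-6 M
pOH = 5.27, so pH = 14.00 − pOH = 8.73

pH = 8.73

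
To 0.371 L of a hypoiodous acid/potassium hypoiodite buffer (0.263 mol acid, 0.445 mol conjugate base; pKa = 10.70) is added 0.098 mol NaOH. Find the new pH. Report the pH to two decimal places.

pH = 11.22

After neutralization: n(HOI) = 0.165 mol, n(OI-) = 0.543 mol.
pH = pKa + log(n_OI-/n_HOI) = 10.70 + log(0.543/0.165) = 10.70 + (+0.517)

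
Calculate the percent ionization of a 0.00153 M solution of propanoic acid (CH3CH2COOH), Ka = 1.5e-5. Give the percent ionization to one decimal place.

CH3CH2COOH ⇌ CH3CH2COO- + H+; let x = [H+] at equilibrium.
Solve x² + 1.5e-05x − 2.3e-08 = 0 → x = 1.44 × 10^-4 M
% ionization = x/C₀ × 100% = 1.44 × 10^-4/0.00153 × 100% = 9.4%

9.4%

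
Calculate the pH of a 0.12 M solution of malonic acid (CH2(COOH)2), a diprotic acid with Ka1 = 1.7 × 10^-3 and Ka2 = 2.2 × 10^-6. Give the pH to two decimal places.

pH = 1.87

Since Ka1 ≫ Ka2, the first ionization dominates [H+].
Ka1 = x²/(0.12 − x) = 1.7 × 10^-3
Solving the quadratic: x = (−Ka1 + √(Ka1² + 4·Ka1·C₀))/2 = 1.35 × 10^-2 M
pH = −log(1.35 × 10^-2) = 1.87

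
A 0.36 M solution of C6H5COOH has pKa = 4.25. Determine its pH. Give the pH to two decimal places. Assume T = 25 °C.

C6H5COOH ⇌ C6H5COO- + H+
Ka = 10^(−4.25) = 5.62 × 10^-5
Let x = [H+] at equilibrium. Ka = x²/(0.36 − x).
Assume x ≪ 0.36: x ≈ √(5.62 × 10^-5 × 0.36) = 4.50 × 10^-3 M
Check: 1.2% ionized — well under 5%, approximation valid.
pH = −log(4.50 × 10^-3) = 2.35

pH = 2.35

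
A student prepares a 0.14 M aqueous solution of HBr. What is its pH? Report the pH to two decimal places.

pH = 0.85

HBr is a strong acid and dissociates completely, so [H+] = 0.14 M.
pH = -log(0.14) = 0.85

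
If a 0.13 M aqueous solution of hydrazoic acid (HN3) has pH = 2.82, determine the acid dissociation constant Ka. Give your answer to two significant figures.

Ka = 1.8 × 10^-5

[H+] = 10^(-2.82) = 1.51 × 10^-3 M
At equilibrium [HA] = 0.13 − 1.51 × 10^-3 = 1.28 × 10^-1 M
Ka = [H+][A-]/[HA] = (1.51 × 10^-3)² / 1.28 × 10^-1 = 1.8 × 10^-5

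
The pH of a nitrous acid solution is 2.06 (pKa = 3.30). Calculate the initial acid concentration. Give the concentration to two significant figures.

C₀ = 1.6 × 10^-1 M

[H+] = 10^(-2.06) = 8.71 × 10^-3 M = x
Ka = 10^(−3.30) = 5.01 × 10^-4
Ka = x²/(C₀ − x) ⇒ C₀ = x + x²/Ka
C₀ = 8.71 × 10^-3 + (8.71 × 10^-3)²/(5.01 × 10^-4) = 1.60 × 10^-1 M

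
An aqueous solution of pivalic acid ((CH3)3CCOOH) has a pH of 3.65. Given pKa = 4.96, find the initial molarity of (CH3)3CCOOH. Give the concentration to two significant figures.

[H+] = 10^(-3.65) = 2.24 × 10^-4 M = x
Ka = 10^(−4.96) = 1.10 × 10^-5
Ka = x²/(C₀ − x) ⇒ C₀ = x + x²/Ka
C₀ = 2.24 × 10^-4 + (2.24 × 10^-4)²/(1.10 × 10^-5) = 4.79 × 10^-3 M

C₀ = 4.8 × 10^-3 M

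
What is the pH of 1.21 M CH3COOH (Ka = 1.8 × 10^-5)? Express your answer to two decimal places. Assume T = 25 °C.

pH = 2.33

CH3COOH ⇌ CH3COO- + H+
Ka = x²/(1.21 − x) = 1.8 × 10^-5
Since Ka ≪ C₀, x ≈ √(Ka·C₀) = 4.67 × 10^-3 M.
Check: 0.39% ionized — well under 5%, approximation valid.
pH = −log(4.67 × 10^-3) = 2.33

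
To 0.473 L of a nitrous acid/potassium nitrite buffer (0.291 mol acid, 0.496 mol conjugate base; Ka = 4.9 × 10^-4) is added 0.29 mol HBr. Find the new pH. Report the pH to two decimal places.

After neutralization: n(HNO2) = 0.581 mol, n(NO2-) = 0.206 mol.
pKa = −log(4.9 × 10^-4) = 3.310
Henderson–Hasselbalch with mole ratio 0.206/0.581: pH = 3.310 + (-0.450)

pH = 2.86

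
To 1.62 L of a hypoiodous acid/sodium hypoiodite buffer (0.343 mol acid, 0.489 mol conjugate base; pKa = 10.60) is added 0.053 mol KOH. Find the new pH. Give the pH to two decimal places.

pH = 10.87

After neutralization: n(HOI) = 0.29 mol, n(OI-) = 0.542 mol.
Henderson–Hasselbalch with mole ratio 0.542/0.29: pH = 10.60 + (+0.272)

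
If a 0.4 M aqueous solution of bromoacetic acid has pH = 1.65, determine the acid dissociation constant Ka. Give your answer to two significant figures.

Ka = 1.3 × 10^-3

[H+] = 10^(-1.65) = 2.24 × 10^-2 M
At equilibrium [HA] = 0.4 − 2.24 × 10^-2 = 3.78 × 10^-1 M
Ka = [H+][A-]/[HA] = (2.24 × 10^-2)² / 3.78 × 10^-1 = 1.3 × 10^-3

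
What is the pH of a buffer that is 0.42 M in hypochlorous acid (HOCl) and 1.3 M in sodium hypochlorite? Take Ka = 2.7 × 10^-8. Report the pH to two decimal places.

pH = 8.06

pKa = −log(2.7 × 10^-8) = 7.569
Using pH = pKa + log([base]/[acid]) with [base]/[acid] = 1.3/0.42:
pH = 7.569 + (+0.491) = 8.06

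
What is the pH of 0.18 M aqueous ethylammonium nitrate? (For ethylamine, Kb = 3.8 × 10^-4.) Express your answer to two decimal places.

C2H5NH3+ is the conjugate acid of the weak base C2H5NH2.
Ka = Kw/Kb = 1.0×10^-14 / 3.8 × 10^-4 = 2.63 × 10^-11
Ka = x²/(0.18 − x) = 2.63 × 10^-11
Since Ka ≪ C₀, x ≈ √(Ka·C₀) = 2.18 × 10^-6 M.
(x/C₀ = 0.0012% < 5%, so the approximation holds.)
pH = −log(2.18 × 10^-6) = 5.66

pH = 5.66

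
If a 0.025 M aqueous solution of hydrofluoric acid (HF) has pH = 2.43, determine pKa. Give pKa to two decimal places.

[H+] = 10^(-2.43) = 3.72 × 10^-3 M
At equilibrium [HA] = 0.025 − 3.72 × 10^-3 = 2.13 × 10^-2 M
Ka = [H+][A-]/[HA] = (3.72 × 10^-3)² / 2.13 × 10^-2 = 6.50 × 10^-4
pKa = -log(6.50 × 10^-4) = 3.19

pKa = 3.19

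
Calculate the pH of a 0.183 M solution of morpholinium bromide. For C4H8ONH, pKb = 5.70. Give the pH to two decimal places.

C4H8ONH2+ is the conjugate acid of the weak base C4H8ONH.
Kb = 10^(−5.70) = 2.00 × 10^-6
Ka = Kw/Kb = 1.0×10^-14 / 2.00 × 10^-6 = 5.00 × 10^-9
From the ICE table, Ka = [H+]²/(0.183 − [H+]) = 5.00 × 10^-9.
Since Ka ≪ C₀, [H+] ≈ √(Ka·C₀) = 3.02 × 10^-5 M.
pH = −log(3.02 × 10^-5) = 4.52

pH = 4.52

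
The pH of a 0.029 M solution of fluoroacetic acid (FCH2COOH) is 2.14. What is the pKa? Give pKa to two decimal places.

[H+] = 10^(-2.14) = 7.24 × 10^-3 M
At equilibrium [HA] = 0.029 − 7.24 × 10^-3 = 2.18 × 10^-2 M
Ka = [H+][A-]/[HA] = (7.24 × 10^-3)² / 2.18 × 10^-2 = 2.40 × 10^-3
pKa = -log(2.40 × 10^-3) = 2.62

pKa = 2.62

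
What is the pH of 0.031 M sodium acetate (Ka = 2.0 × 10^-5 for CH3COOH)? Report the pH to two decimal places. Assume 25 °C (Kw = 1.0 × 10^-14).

CH3COO- is the conjugate base of the weak acid CH3COOH.
Kb = Kw/Ka = 1.0×10^-14 / 2.0 × 10^-5 = 5.00 × 10^-10
From the ICE table, Kb = x²/(0.031 − x) = 5.00 × 10^-10.
Neglecting x in the denominator: x = √(5.00 × 10^-10 × 0.031) = 3.94 × 10^-6 M
pOH = 5.40, so pH = 14.00 − pOH = 8.60

pH = 8.60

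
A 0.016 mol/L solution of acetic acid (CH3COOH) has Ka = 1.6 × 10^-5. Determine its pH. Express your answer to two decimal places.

pH = 3.30

CH3COOH ⇌ CH3COO- + H+
Let x = [H+] at equilibrium. Ka = x²/(0.016 − x).
Neglecting x in the denominator: x = √(1.6 × 10^-5 × 0.016) = 5.06 × 10^-4 M
pH = −log[H+] = −log(5.06 × 10^-4) = 3.30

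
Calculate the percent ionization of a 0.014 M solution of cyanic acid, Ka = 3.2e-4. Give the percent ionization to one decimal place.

HOCN ⇌ OCN- + H+; let x = [H+] at equilibrium.
Solve x² + 0.00032x − 4.48e-06 = 0 → x = 1.96 × 10^-3 M
Fraction ionized = 1.96 × 10^-3 / 0.014 = 0.1400 → 14.0%

14.0%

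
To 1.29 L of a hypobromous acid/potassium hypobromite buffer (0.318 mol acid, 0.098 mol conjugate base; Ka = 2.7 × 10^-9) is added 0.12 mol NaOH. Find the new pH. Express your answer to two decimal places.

pH = 8.61

OH- converts HOBr to OBr-: HOBr → 0.198 mol, OBr- → 0.218 mol.
pKa = −log(2.7 × 10^-9) = 8.569
pH = pKa + log(n_OBr-/n_HOBr) = 8.569 + log(0.218/0.198) = 8.569 + (+0.042)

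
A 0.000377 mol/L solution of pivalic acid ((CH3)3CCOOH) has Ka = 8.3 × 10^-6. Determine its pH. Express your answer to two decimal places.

(CH3)3CCOOH ⇌ (CH3)3CCOO- + H+
Ka = x²/(0.000377 − x) = 8.3 × 10^-6
The 5% rule fails; solving x² + Ka·x − Ka·C₀ = 0 exactly:
x = [−8.3e-06 + √(8.3e-06² + 1.25e-08)]/2 = 5.19 × 10^-5 M
pH = −log(5.19 × 10^-5) = 4.28

pH = 4.28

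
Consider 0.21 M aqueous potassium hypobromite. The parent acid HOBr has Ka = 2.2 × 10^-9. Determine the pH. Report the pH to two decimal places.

pH = 10.99

OBr- is the conjugate base of the weak acid HOBr.
Kb = Kw/Ka = 1.0×10^-14 / 2.2 × 10^-9 = 4.55 × 10^-6
Kb = [OH-]²/(0.21 − [OH-]) = 4.55 × 10^-6
Assume [OH-] ≪ 0.21: [OH-] ≈ √(4.55 × 10^-6 × 0.21) = 9.77 × 10^-4 M
([OH-]/C₀ = 0.47% < 5%, so the approximation holds.)
pOH = 3.01, so pH = 14.00 − pOH = 10.99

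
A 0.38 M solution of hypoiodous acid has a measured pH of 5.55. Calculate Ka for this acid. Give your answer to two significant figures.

Ka = 2.1 × 10^-11

[H+] = 10^(-5.55) = 2.82 × 10^-6 M
At equilibrium [HA] = 0.38 − 2.82 × 10^-6 = 3.80 × 10^-1 M
Ka = [H+][A-]/[HA] = (2.82 × 10^-6)² / 3.80 × 10^-1 = 2.1 × 10^-11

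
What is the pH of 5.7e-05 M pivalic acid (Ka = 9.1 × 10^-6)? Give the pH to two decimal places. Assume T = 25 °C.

(CH3)3CCOOH ⇌ (CH3)3CCOO- + H+
From the ICE table, Ka = x²/(5.7e-05 − x) = 9.1 × 10^-6.
Here C₀/Ka ≈ 6.26, so the small-x approximation fails. Use the quadratic:
x = (−Ka + √(Ka² + 4·Ka·C₀))/2 = 1.87 × 10^-5 M
pH = −log[H+] = −log(1.87 × 10^-5) = 4.73

pH = 4.73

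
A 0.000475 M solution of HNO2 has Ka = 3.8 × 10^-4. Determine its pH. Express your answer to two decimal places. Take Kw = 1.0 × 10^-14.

pH = 3.56

HNO2 ⇌ NO2- + H+
Ka = x²/(0.000475 − x) = 3.8 × 10^-4
Here C₀/Ka ≈ 1.25, so the small-x approximation fails. Use the quadratic:
x = (−Ka + √(Ka² + 4·Ka·C₀))/2 = 2.75 × 10^-4 M
pH = −log[H+] = −log(2.75 × 10^-4) = 3.56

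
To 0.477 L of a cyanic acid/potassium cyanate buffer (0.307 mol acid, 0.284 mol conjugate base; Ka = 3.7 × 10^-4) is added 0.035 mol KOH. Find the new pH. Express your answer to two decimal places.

After neutralization: n(HOCN) = 0.272 mol, n(OCN-) = 0.319 mol.
pKa = −log(3.7 × 10^-4) = 3.432
Henderson–Hasselbalch with mole ratio 0.319/0.272: pH = 3.432 + (+0.069)

pH = 3.50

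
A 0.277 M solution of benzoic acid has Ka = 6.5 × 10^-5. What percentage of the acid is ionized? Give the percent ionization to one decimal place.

1.5%

C6H5COOH ⇌ C6H5COO- + H+; let x = [H+] at equilibrium.
x ≈ √(Ka·C₀) = √(6.5 × 10^-5 × 0.277) = 4.24 × 10^-3 M
% ionization = x/C₀ × 100% = 4.24 × 10^-3/0.277 × 100% = 1.5%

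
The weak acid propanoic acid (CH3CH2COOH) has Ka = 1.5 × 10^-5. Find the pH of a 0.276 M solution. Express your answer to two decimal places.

CH3CH2COOH ⇌ CH3CH2COO- + H+
Ka = x²/(0.276 − x) = 1.5 × 10^-5
Assume x ≪ 0.276: x ≈ √(1.5 × 10^-5 × 0.276) = 2.03 × 10^-3 M
(x/C₀ = 0.74% < 5%, so the approximation holds.)
pH = −log(2.03 × 10^-3) = 2.69

pH = 2.69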